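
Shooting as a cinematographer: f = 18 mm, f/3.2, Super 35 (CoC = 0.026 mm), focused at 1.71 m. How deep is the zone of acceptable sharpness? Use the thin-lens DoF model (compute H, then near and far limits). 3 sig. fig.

Hyperfocal distance H = f²/(N·c) + f = 18²/(3.2 × 0.026) + 18 = 324/0.0832 + 18 ≈ 3912.2 mm ≈ 3.912 m.
Near limit Dn = s·(H − f)/(H + s − 2f) = 1710 × (3912.2 − 18) / (3912.2 + 1710 − 2 × 18) = 1710 × 3894.2 / 5586.2 ≈ 1192.1 mm.
Far limit Df = s·(H − f)/(H − s) = 1710 × (3912.2 − 18) / (3912.2 − 1710) = 1710 × 3894.2 / 2202.2 ≈ 3023.8 mm.
Depth of field = Df − Dn = 3023.8 − 1192.1 ≈ 1831.7 mm ≈ 1.83 m.

1.83 m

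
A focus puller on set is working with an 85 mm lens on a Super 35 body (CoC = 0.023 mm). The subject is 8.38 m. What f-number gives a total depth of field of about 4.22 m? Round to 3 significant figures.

Write h = H − f = f²/(N·c). The thin-lens limits are Dn = s·h/(h + (s−f)) and Df = s·h/(h − (s−f)), so DoF = Df − Dn = 2·s·(s−f)·h / (h² − (s−f)²).
That is a quadratic in h: DoF·h² − 2·s·(s−f)·h − DoF·(s−f)² = 0 ⇒ h = (s−f)·(s + √(s² + DoF²)) / DoF = 8295 × (8380 + √(8380² + 4220²)) / 4220 = 8295 × (8380 + 9382.58) / 4220 ≈ 34915 mm.
Then N = f²/(c·h) = 85² / (0.023 × 34915) = 7225 / 803.04 ≈ 9.

f/9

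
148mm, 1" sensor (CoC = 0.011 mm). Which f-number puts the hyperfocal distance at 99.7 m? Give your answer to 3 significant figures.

f/20

Rearrange H = f²/(N·c) + f for N: N = f² / ((H − f)·c).
N = 148² / ((99700 − 148) × 0.011) = 21904 / 1095 ≈ 20.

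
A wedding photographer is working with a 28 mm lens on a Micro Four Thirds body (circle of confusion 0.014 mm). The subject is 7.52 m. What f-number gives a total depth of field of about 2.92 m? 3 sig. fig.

f/1.40

Write h = H − f = f²/(N·c). The thin-lens limits are Dn = s·h/(h + (s−f)) and Df = s·h/(h − (s−f)), so DoF = Df − Dn = 2·s·(s−f)·h / (h² − (s−f)²).
That is a quadratic in h: DoF·h² − 2·s·(s−f)·h − DoF·(s−f)² = 0 ⇒ h = (s−f)·(s + √(s² + DoF²)) / DoF = 7492 × (7520 + √(7520² + 2920²)) / 2920 = 7492 × (7520 + 8067.02) / 2920 ≈ 39992 mm.
Then N = f²/(c·h) = 28² / (0.014 × 39992) = 784 / 559.89 ≈ 1.40.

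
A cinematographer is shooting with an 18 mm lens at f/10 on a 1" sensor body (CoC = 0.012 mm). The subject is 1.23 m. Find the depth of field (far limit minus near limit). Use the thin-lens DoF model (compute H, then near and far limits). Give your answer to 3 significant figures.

Hyperfocal distance H = f²/(N·c) + f = 18²/(10 × 0.012) + 18 = 324/0.12 + 18 ≈ 2718.0 mm ≈ 2.718 m.
Near limit Dn = s·(H − f)/(H + s − 2f) = 1230 × (2718.0 − 18) / (2718.0 + 1230 − 2 × 18) = 1230 × 2700.0 / 3912.0 ≈ 848.9 mm.
Far limit Df = s·(H − f)/(H − s) = 1230 × (2718.0 − 18) / (2718.0 − 1230) = 1230 × 2700.0 / 1488.0 ≈ 2231.9 mm.
Depth of field = Df − Dn = 2231.9 − 848.9 ≈ 1383.0 mm ≈ 1.38 m.

1.38 m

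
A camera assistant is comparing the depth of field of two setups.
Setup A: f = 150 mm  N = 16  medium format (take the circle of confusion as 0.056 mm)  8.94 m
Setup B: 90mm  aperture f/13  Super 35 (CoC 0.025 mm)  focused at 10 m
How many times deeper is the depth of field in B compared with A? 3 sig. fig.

1.32

Setup A: H = 150²/(16×0.056) + 150 ≈ 25261.6 mm; DoF = Df − Dn = 13754.6 − 6622.0 ≈ 7132.6 mm.
Setup B: H = 90²/(13×0.025) + 90 ≈ 25013.1 mm; DoF = Df − Dn = 16600.9 − 7155.0 ≈ 9445.9 mm.
Ratio = 9445.9 / 7132.6 ≈ 1.32.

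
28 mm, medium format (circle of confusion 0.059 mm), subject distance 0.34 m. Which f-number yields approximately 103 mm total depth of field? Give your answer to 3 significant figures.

f/6.31

Write h = H − f = f²/(N·c). The thin-lens limits are Dn = s·h/(h + (s−f)) and Df = s·h/(h − (s−f)), so DoF = Df − Dn = 2·s·(s−f)·h / (h² − (s−f)²).
That is a quadratic in h: DoF·h² − 2·s·(s−f)·h − DoF·(s−f)² = 0 ⇒ h = (s−f)·(s + √(s² + DoF²)) / DoF = 312 × (340 + √(340² + 103²)) / 103 = 312 × (340 + 355.259) / 103 ≈ 2106.0 mm.
Then N = f²/(c·h) = 28² / (0.059 × 2106.0) = 784 / 124.26 ≈ 6.31.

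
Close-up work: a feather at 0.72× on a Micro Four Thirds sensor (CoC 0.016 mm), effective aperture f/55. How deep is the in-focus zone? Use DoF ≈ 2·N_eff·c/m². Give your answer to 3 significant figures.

3.40 mm

At magnification m, DoF ≈ 2·N_eff·c/m² = 2 × 55 × 0.016 / 0.72² = 1.76 / 0.5184 ≈ 3.4 mm.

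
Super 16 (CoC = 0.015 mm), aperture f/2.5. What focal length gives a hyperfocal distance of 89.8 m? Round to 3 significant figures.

From H = f²/(N·c) + f, with f ≪ H: f ≈ √(H·N·c) = √(89800 × 2.5 × 0.015) = √3367.5 ≈ 58.03 mm.
The +f correction barely moves this — solving exactly, f² + N·c·f − N·c·H = 0 ⇒ f = (−N·c + √((N·c)² + 4·N·c·H))/2 = (−0.0375 + √13470)/2 ≈ 58.011 mm, so f ≈ 58.0 mm.

58.0 mm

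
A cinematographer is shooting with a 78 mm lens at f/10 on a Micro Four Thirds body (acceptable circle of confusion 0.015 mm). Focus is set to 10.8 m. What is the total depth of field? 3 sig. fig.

6.14 m

Hyperfocal distance H = f²/(N·c) + f = 78²/(10 × 0.015) + 78 = 6084/0.15 + 78 ≈ 40638.0 mm ≈ 40.64 m.
Near limit Dn = s·(H − f)/(H + s − 2f) = 10800 × (40638.0 − 78) / (40638.0 + 10800 − 2 × 78) = 10800 × 40560.0 / 51282.0 ≈ 8541.9 mm.
Far limit Df = s·(H − f)/(H − s) = 10800 × (40638.0 − 78) / (40638.0 − 10800) = 10800 × 40560.0 / 29838.0 ≈ 14680.9 mm.
Depth of field = Df − Dn = 14680.9 − 8541.9 ≈ 6139.0 mm ≈ 6.14 m.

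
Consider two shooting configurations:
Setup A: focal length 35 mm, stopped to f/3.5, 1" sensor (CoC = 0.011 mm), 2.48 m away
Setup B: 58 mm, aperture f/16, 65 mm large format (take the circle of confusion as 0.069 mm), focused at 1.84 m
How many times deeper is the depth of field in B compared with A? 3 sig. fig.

Setup A: H = 35²/(3.5×0.011) + 35 ≈ 31853.2 mm; DoF = Df − Dn = 2686.43 − 2303.03 ≈ 383.40 mm.
Setup B: H = 58²/(16×0.069) + 58 ≈ 3105.1 mm; DoF = Df − Dn = 4431.8 − 1161.0 ≈ 3270.8 mm.
Ratio = 3270.8 / 383.40 ≈ 8.53.

8.53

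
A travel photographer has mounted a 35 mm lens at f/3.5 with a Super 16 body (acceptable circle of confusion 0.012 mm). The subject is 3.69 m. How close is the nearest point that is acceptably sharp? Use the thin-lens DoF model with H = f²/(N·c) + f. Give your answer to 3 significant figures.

3.28 m

Hyperfocal distance H = f²/(N·c) + f = 35²/(3.5 × 0.012) + 35 = 1225/0.042 + 35 ≈ 29201.7 mm ≈ 29.20 m.
Near limit Dn = s·(H − f)/(H + s − 2f) = 3690 × (29201.7 − 35) / (29201.7 + 3690 − 2 × 35) = 3690 × 29166.7 / 32821.7 ≈ 3279.1 mm ≈ 3.28 m.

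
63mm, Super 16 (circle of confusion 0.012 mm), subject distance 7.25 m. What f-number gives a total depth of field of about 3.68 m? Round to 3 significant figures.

f/11

Write h = H − f = f²/(N·c). The thin-lens limits are Dn = s·h/(h + (s−f)) and Df = s·h/(h − (s−f)), so DoF = Df − Dn = 2·s·(s−f)·h / (h² − (s−f)²).
That is a quadratic in h: DoF·h² − 2·s·(s−f)·h − DoF·(s−f)² = 0 ⇒ h = (s−f)·(s + √(s² + DoF²)) / DoF = 7187 × (7250 + √(7250² + 3680²)) / 3680 = 7187 × (7250 + 8130.49) / 3680 ≈ 30038 mm.
Then N = f²/(c·h) = 63² / (0.012 × 30038) = 3969 / 360.46 ≈ 11.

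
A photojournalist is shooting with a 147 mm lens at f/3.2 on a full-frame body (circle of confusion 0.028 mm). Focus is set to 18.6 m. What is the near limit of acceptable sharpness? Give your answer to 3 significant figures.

Hyperfocal distance H = f²/(N·c) + f = 147²/(3.2 × 0.028) + 147 = 21609/0.0896 + 147 ≈ 241318.9 mm ≈ 241.3 m.
Near limit Dn = s·(H − f)/(H + s − 2f) = 18600 × (241318.9 − 147) / (241318.9 + 18600 − 2 × 147) = 18600 × 241171.9 / 259624.9 ≈ 17278 mm ≈ 17.3 m.

17.3 m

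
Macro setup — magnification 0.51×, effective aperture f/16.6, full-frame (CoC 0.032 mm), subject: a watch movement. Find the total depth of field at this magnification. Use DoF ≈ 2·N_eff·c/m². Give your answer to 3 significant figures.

4.08 mm

At magnification m, DoF ≈ 2·N_eff·c/m² = 2 × 16.6 × 0.032 / 0.51² = 1.062 / 0.2601 ≈ 4.08 mm.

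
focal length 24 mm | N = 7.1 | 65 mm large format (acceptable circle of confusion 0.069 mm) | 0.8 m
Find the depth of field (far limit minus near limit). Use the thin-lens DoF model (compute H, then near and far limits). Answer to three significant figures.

Hyperfocal distance H = f²/(N·c) + f = 24²/(7.1 × 0.069) + 24 = 576/0.4899 + 24 ≈ 1199.8 mm ≈ 1.200 m.
Near limit Dn = s·(H − f)/(H + s − 2f) = 800 × (1199.8 − 24) / (1199.8 + 800 − 2 × 24) = 800 × 1175.8 / 1951.8 ≈ 481.9 mm.
Far limit Df = s·(H − f)/(H − s) = 800 × (1199.8 − 24) / (1199.8 − 800) = 800 × 1175.8 / 399.8 ≈ 2353.0 mm.
Depth of field = Df − Dn = 2353.0 − 481.9 ≈ 1871.1 mm ≈ 1.87 m.

1.87 m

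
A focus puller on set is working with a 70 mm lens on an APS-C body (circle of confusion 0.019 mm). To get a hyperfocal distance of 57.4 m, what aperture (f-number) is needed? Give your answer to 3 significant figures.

f/4.50

Rearrange H = f²/(N·c) + f for N: N = f² / ((H − f)·c).
N = 70² / ((57400 − 70) × 0.019) = 4900 / 1089 ≈ 4.50.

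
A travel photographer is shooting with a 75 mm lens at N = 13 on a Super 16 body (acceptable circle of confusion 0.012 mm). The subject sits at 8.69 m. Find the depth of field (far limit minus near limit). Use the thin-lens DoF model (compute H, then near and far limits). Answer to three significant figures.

Hyperfocal distance H = f²/(N·c) + f = 75²/(13 × 0.012) + 75 = 5625/0.156 + 75 ≈ 36132.7 mm ≈ 36.13 m.
Near limit Dn = s·(H − f)/(H + s − 2f) = 8690 × (36132.7 − 75) / (36132.7 + 8690 − 2 × 75) = 8690 × 36057.7 / 44672.7 ≈ 7014.2 mm.
Far limit Df = s·(H − f)/(H − s) = 8690 × (36132.7 − 75) / (36132.7 − 8690) = 8690 × 36057.7 / 27442.7 ≈ 11418.0 mm.
Depth of field = Df − Dn = 11418.0 − 7014.2 ≈ 4403.8 mm ≈ 4.40 m.

4.40 m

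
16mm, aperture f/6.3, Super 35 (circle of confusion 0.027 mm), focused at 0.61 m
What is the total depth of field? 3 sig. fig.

Hyperfocal distance H = f²/(N·c) + f = 16²/(6.3 × 0.027) + 16 = 256/0.1701 + 16 ≈ 1521.0 mm ≈ 1.521 m.
Near limit Dn = s·(H − f)/(H + s − 2f) = 610 × (1521.0 − 16) / (1521.0 + 610 − 2 × 16) = 610 × 1505.0 / 2099.0 ≈ 437.37 mm.
Far limit Df = s·(H − f)/(H − s) = 610 × (1521.0 − 16) / (1521.0 − 610) = 610 × 1505.0 / 911.0 ≈ 1007.74 mm.
Depth of field = Df − Dn = 1007.74 − 437.37 ≈ 570.37 mm ≈ 0.570 m.

0.570 m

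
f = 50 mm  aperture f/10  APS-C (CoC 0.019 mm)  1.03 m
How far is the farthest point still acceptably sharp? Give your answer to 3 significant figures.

1.11 m

Hyperfocal distance H = f²/(N·c) + f = 50²/(10 × 0.019) + 50 = 2500/0.19 + 50 ≈ 13207.9 mm ≈ 13.21 m.
Far limit Df = s·(H − f)/(H − s) = 1030 × (13207.9 − 50) / (13207.9 − 1030) = 1030 × 13157.9 / 12177.9 ≈ 1112.9 mm ≈ 1.11 m.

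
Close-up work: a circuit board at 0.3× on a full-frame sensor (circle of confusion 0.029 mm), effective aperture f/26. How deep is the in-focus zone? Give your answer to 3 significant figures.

At magnification m, DoF ≈ 2·N_eff·c/m² = 2 × 26 × 0.029 / 0.3² = 1.508 / 0.09 ≈ 16.8 mm.

16.8 mm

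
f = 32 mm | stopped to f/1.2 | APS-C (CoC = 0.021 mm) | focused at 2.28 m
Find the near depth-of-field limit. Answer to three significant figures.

Hyperfocal distance H = f²/(N·c) + f = 32²/(1.2 × 0.021) + 32 = 1024/0.0252 + 32 ≈ 40666.9 mm ≈ 40.67 m.
Near limit Dn = s·(H − f)/(H + s − 2f) = 2280 × (40666.9 − 32) / (40666.9 + 2280 − 2 × 32) = 2280 × 40634.9 / 42882.9 ≈ 2160.5 mm ≈ 2.16 m.

2.16 m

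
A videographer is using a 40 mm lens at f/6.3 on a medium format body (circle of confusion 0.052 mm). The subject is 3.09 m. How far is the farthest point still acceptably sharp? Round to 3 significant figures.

8.23 m

Hyperfocal distance H = f²/(N·c) + f = 40²/(6.3 × 0.052) + 40 = 1600/0.3276 + 40 ≈ 4924.0 mm ≈ 4.924 m.
Far limit Df = s·(H − f)/(H − s) = 3090 × (4924.0 − 40) / (4924.0 − 3090) = 3090 × 4884.0 / 1834.0 ≈ 8228.8 mm ≈ 8.23 m.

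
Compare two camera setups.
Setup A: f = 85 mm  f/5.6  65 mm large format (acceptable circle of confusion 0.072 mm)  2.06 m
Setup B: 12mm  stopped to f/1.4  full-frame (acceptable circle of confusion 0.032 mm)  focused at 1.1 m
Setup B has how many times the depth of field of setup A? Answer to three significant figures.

Setup A: H = 85²/(5.6×0.072) + 85 ≈ 18004.1 mm; DoF = Df − Dn = 2315.17 − 1855.49 ≈ 459.68 mm.
Setup B: H = 12²/(1.4×0.032) + 12 ≈ 3226.3 mm; DoF = Df − Dn = 1662.86 − 821.82 ≈ 841.04 mm.
Ratio = 841.04 / 459.68 ≈ 1.83.

1.83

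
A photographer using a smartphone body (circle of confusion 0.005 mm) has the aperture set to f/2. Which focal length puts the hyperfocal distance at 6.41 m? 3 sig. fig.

8.00 mm

From H = f²/(N·c) + f, with f ≪ H: f ≈ √(H·N·c) = √(6410 × 2 × 0.005) = √64.100 ≈ 8.006 mm.
Exact: f² + N·c·f − N·c·H = 0 ⇒ f = (−N·c + √((N·c)² + 4·N·c·H))/2 = (−0.01 + √256.40)/2 ≈ 8.0012 mm ≈ 8.00 mm.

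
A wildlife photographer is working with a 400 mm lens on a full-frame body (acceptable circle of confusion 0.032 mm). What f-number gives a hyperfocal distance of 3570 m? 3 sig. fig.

Rearrange H = f²/(N·c) + f for N: N = f² / ((H − f)·c).
N = 400² / ((3570000 − 400) × 0.032) = 160000 / 114227 ≈ 1.40.

f/1.40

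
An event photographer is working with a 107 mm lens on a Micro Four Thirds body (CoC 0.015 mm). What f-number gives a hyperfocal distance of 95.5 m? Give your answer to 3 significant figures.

Rearrange H = f²/(N·c) + f for N: N = f² / ((H − f)·c).
N = 107² / ((95500 − 107) × 0.015) = 11449 / 1431 ≈ 8.

f/8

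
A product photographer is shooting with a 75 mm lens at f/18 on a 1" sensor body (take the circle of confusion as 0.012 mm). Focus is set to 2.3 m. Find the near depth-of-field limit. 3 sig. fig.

Hyperfocal distance H = f²/(N·c) + f = 75²/(18 × 0.012) + 75 = 5625/0.216 + 75 ≈ 26116.7 mm ≈ 26.12 m.
Near limit Dn = s·(H − f)/(H + s − 2f) = 2300 × (26116.7 − 75) / (26116.7 + 2300 − 2 × 75) = 2300 × 26041.7 / 28266.7 ≈ 2119.0 mm ≈ 2.12 m.

2.12 m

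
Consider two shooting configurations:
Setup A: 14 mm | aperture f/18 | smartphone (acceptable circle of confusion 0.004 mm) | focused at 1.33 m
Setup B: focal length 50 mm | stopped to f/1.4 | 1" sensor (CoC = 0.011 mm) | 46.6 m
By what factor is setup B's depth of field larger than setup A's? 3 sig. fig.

17.4

Setup A: H = 14²/(18×0.004) + 14 ≈ 2736.2 mm; DoF = Df − Dn = 2574.7 − 896.6 ≈ 1678.1 mm.
Setup B: H = 50²/(1.4×0.011) + 50 ≈ 162387.7 mm; DoF = Df − Dn = 65335 − 36215 ≈ 29120 mm.
Ratio = 29120 / 1678.1 ≈ 17.4.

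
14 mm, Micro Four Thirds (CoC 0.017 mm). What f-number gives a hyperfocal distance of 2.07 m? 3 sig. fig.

f/5.61

Rearrange H = f²/(N·c) + f for N: N = f² / ((H − f)·c).
N = 14² / ((2070 − 14) × 0.017) = 196 / 34.95 ≈ 5.61.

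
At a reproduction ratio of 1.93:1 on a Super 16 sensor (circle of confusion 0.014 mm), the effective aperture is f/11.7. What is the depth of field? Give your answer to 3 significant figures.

At magnification m, DoF ≈ 2·N_eff·c/m² = 2 × 11.7 × 0.014 / 1.93² = 0.3276 / 3.725 ≈ 0.0879 mm.

0.0879 mm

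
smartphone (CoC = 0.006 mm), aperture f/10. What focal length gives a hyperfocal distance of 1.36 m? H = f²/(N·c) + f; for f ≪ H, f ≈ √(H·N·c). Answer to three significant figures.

9.00 mm

From H = f²/(N·c) + f, with f ≪ H: f ≈ √(H·N·c) = √(1360 × 10 × 0.006) = √81.600 ≈ 9.033 mm.
Exact: f² + N·c·f − N·c·H = 0 ⇒ f = (−N·c + √((N·c)² + 4·N·c·H))/2 = (−0.06 + √326.40)/2 ≈ 9.0033 mm ≈ 9.00 mm.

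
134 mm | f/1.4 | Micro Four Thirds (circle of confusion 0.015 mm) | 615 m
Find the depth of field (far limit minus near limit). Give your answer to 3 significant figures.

Hyperfocal distance H = f²/(N·c) + f = 134²/(1.4 × 0.015) + 134 = 17956/0.021 + 134 ≈ 855181.6 mm ≈ 855.2 m.
Near limit Dn = s·(H − f)/(H + s − 2f) = 615000 × (855181.6 − 134) / (855181.6 + 615000 − 2 × 134) = 615000 × 855047.6 / 1469913.6 ≈ 357745 mm.
Far limit Df = s·(H − f)/(H − s) = 615000 × (855181.6 − 134) / (855181.6 − 615000) = 615000 × 855047.6 / 240181.6 ≈ 2189403 mm.
Depth of field = Df − Dn = 2189403 − 357745 ≈ 1831658 mm ≈ 1830 m.

1830 m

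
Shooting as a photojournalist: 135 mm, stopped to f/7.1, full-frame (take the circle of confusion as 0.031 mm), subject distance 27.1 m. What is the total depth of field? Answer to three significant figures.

Hyperfocal distance H = f²/(N·c) + f = 135²/(7.1 × 0.031) + 135 = 18225/0.2201 + 135 ≈ 82938.3 mm ≈ 82.94 m.
Near limit Dn = s·(H − f)/(H + s − 2f) = 27100 × (82938.3 − 135) / (82938.3 + 27100 − 2 × 135) = 27100 × 82803.3 / 109768.3 ≈ 20443 mm.
Far limit Df = s·(H − f)/(H − s) = 27100 × (82938.3 − 135) / (82938.3 − 27100) = 27100 × 82803.3 / 55838.3 ≈ 40187 mm.
Depth of field = Df − Dn = 40187 − 20443 ≈ 19744 mm ≈ 19.7 m.

19.7 m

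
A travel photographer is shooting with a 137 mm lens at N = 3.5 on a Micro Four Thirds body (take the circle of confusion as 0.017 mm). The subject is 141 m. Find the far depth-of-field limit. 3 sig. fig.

255 m

Hyperfocal distance H = f²/(N·c) + f = 137²/(3.5 × 0.017) + 137 = 18769/0.0595 + 137 ≈ 315582.4 mm ≈ 315.6 m.
Far limit Df = s·(H − f)/(H − s) = 141000 × (315582.4 − 137) / (315582.4 − 141000) = 141000 × 315445.4 / 174582.4 ≈ 254767 mm ≈ 255 m.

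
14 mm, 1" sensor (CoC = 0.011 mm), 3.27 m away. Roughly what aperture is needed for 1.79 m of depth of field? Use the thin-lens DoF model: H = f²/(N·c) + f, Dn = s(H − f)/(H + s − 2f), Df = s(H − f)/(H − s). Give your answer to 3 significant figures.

Write h = H − f = f²/(N·c). The thin-lens limits are Dn = s·h/(h + (s−f)) and Df = s·h/(h − (s−f)), so DoF = Df − Dn = 2·s·(s−f)·h / (h² − (s−f)²).
That is a quadratic in h: DoF·h² − 2·s·(s−f)·h − DoF·(s−f)² = 0 ⇒ h = (s−f)·(s + √(s² + DoF²)) / DoF = 3256 × (3270 + √(3270² + 1790²)) / 1790 = 3256 × (3270 + 3727.87) / 1790 ≈ 12729 mm.
Then N = f²/(c·h) = 14² / (0.011 × 12729) = 196 / 140.02 ≈ 1.40.

f/1.40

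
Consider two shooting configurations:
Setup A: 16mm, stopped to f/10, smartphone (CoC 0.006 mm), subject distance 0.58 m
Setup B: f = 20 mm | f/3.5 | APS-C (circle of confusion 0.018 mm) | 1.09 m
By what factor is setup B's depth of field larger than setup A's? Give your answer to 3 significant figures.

2.42

Setup A: H = 16²/(10×0.006) + 16 ≈ 4282.7 mm; DoF = Df − Dn = 668.35 − 512.28 ≈ 156.07 mm.
Setup B: H = 20²/(3.5×0.018) + 20 ≈ 6369.2 mm; DoF = Df − Dn = 1310.92 − 932.80 ≈ 378.12 mm.
Ratio = 378.12 / 156.07 ≈ 2.42.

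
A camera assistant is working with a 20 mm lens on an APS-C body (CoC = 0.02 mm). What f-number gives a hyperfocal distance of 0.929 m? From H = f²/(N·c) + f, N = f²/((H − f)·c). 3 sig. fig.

Rearrange H = f²/(N·c) + f for N: N = f² / ((H − f)·c).
N = 20² / ((929 − 20) × 0.02) = 400 / 18.18 ≈ 22.

f/22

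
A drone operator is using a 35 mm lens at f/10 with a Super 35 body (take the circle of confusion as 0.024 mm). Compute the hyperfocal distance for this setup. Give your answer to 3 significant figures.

Hyperfocal distance H = f²/(N·c) + f = 35²/(10 × 0.024) + 35 = 1225/0.24 + 35 ≈ 5139.2 mm ≈ 5.14 m.

5.14 m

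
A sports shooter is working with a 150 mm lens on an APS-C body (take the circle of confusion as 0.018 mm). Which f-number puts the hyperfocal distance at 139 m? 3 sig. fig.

f/9

Rearrange H = f²/(N·c) + f for N: N = f² / ((H − f)·c).
N = 150² / ((139000 − 150) × 0.018) = 22500 / 2499 ≈ 9.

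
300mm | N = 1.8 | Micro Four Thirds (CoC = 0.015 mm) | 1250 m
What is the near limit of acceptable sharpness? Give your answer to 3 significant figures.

909 m

Hyperfocal distance H = f²/(N·c) + f = 300²/(1.8 × 0.015) + 300 = 90000/0.027 + 300 ≈ 3333633.3 mm ≈ 3334 m.
Near limit Dn = s·(H − f)/(H + s − 2f) = 1250000 × (3333633.3 − 300) / (3333633.3 + 1250000 − 2 × 300) = 1250000 × 3333333.3 / 4583033.3 ≈ 909150 mm ≈ 909 m.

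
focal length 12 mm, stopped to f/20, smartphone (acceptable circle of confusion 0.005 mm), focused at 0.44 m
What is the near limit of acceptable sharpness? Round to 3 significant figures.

Hyperfocal distance H = f²/(N·c) + f = 12²/(20 × 0.005) + 12 = 144/0.1 + 12 ≈ 1452.0 mm ≈ 1.452 m.
Near limit Dn = s·(H − f)/(H + s − 2f) = 440 × (1452.0 − 12) / (1452.0 + 440 − 2 × 12) = 440 × 1440.0 / 1868.0 ≈ 339.19 mm.

339 mm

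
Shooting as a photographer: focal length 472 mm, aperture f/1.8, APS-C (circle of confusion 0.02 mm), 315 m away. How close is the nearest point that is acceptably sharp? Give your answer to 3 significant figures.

300 m

Hyperfocal distance H = f²/(N·c) + f = 472²/(1.8 × 0.02) + 472 = 222784/0.036 + 472 ≈ 6188916.4 mm ≈ 6189 m.
Near limit Dn = s·(H − f)/(H + s − 2f) = 315000 × (6188916.4 − 472) / (6188916.4 + 315000 − 2 × 472) = 315000 × 6188444.4 / 6502972.4 ≈ 299764 mm ≈ 300 m.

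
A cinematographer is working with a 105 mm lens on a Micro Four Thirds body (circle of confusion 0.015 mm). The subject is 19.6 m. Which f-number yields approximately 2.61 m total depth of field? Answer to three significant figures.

f/2.50

Write h = H − f = f²/(N·c). The thin-lens limits are Dn = s·h/(h + (s−f)) and Df = s·h/(h − (s−f)), so DoF = Df − Dn = 2·s·(s−f)·h / (h² − (s−f)²).
That is a quadratic in h: DoF·h² − 2·s·(s−f)·h − DoF·(s−f)² = 0 ⇒ h = (s−f)·(s + √(s² + DoF²)) / DoF = 19495 × (19600 + √(19600² + 2610²)) / 2610 = 19495 × (19600 + 19773.0) / 2610 ≈ 294091 mm.
Then N = f²/(c·h) = 105² / (0.015 × 294091) = 11025 / 4411.4 ≈ 2.50.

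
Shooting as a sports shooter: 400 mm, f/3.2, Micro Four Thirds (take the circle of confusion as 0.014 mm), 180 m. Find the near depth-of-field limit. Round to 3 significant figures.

171 m

Hyperfocal distance H = f²/(N·c) + f = 400²/(3.2 × 0.014) + 400 = 160000/0.0448 + 400 ≈ 3571828.6 mm ≈ 3572 m.
Near limit Dn = s·(H − f)/(H + s − 2f) = 180000 × (3571828.6 − 400) / (3571828.6 + 180000 − 2 × 400) = 180000 × 3571428.6 / 3751028.6 ≈ 171382 mm ≈ 171 m.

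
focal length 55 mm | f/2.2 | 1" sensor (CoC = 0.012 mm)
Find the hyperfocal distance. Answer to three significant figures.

Hyperfocal distance H = f²/(N·c) + f = 55²/(2.2 × 0.012) + 55 = 3025/0.0264 + 55 ≈ 114638.3 mm ≈ 115 m.

115 m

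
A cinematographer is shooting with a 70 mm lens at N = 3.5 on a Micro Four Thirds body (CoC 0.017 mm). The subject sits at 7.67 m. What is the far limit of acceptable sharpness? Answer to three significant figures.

Hyperfocal distance H = f²/(N·c) + f = 70²/(3.5 × 0.017) + 70 = 4900/0.0595 + 70 ≈ 82422.9 mm ≈ 82.42 m.
Far limit Df = s·(H − f)/(H − s) = 7670 × (82422.9 − 70) / (82422.9 − 7670) = 7670 × 82352.9 / 74752.9 ≈ 8449.8 mm ≈ 8.45 m.

8.45 m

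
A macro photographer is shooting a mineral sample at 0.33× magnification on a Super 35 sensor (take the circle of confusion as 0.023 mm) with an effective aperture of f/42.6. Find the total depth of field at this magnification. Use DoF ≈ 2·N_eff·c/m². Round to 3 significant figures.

At magnification m, DoF ≈ 2·N_eff·c/m² = 2 × 42.6 × 0.023 / 0.33² = 1.96 / 0.1089 ≈ 18 mm.

18.0 mm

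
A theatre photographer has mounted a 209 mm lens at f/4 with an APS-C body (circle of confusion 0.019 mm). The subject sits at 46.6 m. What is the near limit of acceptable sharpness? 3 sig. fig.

43.1 m

Hyperfocal distance H = f²/(N·c) + f = 209²/(4 × 0.019) + 209 = 43681/0.076 + 209 ≈ 574959.0 mm ≈ 575.0 m.
Near limit Dn = s·(H − f)/(H + s − 2f) = 46600 × (574959.0 − 209) / (574959.0 + 46600 − 2 × 209) = 46600 × 574750.0 / 621141.0 ≈ 43120 mm ≈ 43.1 m.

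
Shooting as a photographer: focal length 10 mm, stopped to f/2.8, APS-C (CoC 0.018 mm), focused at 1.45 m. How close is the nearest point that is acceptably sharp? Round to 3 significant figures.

Hyperfocal distance H = f²/(N·c) + f = 10²/(2.8 × 0.018) + 10 = 100/0.0504 + 10 ≈ 1994.1 mm ≈ 1.994 m.
Near limit Dn = s·(H − f)/(H + s − 2f) = 1450 × (1994.1 − 10) / (1994.1 + 1450 − 2 × 10) = 1450 × 1984.1 / 3424.1 ≈ 840.21 mm ≈ 0.840 m.

0.840 m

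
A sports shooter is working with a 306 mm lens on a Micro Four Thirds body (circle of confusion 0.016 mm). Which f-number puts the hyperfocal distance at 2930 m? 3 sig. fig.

f/2.00

Rearrange H = f²/(N·c) + f for N: N = f² / ((H − f)·c).
N = 306² / ((2930000 − 306) × 0.016) = 93636 / 46875 ≈ 2.00.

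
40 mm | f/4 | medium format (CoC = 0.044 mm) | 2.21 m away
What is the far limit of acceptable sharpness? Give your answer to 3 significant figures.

Hyperfocal distance H = f²/(N·c) + f = 40²/(4 × 0.044) + 40 = 1600/0.176 + 40 ≈ 9130.9 mm ≈ 9.131 m.
Far limit Df = s·(H − f)/(H − s) = 2210 × (9130.9 − 40) / (9130.9 − 2210) = 2210 × 9090.9 / 6920.9 ≈ 2902.9 mm ≈ 2.90 m.

2.90 m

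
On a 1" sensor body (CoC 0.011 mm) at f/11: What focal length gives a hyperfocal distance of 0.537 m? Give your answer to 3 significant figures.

8.00 mm

From H = f²/(N·c) + f, with f ≪ H: f ≈ √(H·N·c) = √(537 × 11 × 0.011) = √64.977 ≈ 8.061 mm.
Exact: f² + N·c·f − N·c·H = 0 ⇒ f = (−N·c + √((N·c)² + 4·N·c·H))/2 = (−0.121 + √259.92)/2 ≈ 8.0006 mm ≈ 8.00 mm.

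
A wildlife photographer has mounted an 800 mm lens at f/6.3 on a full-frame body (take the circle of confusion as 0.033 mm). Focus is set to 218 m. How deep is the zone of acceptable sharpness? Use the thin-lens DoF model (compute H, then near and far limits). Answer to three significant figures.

Hyperfocal distance H = f²/(N·c) + f = 800²/(6.3 × 0.033) + 800 = 640000/0.2079 + 800 ≈ 3079203.1 mm ≈ 3079 m.
Near limit Dn = s·(H − f)/(H + s − 2f) = 218000 × (3079203.1 − 800) / (3079203.1 + 218000 − 2 × 800) = 218000 × 3078403.1 / 3295603.1 ≈ 203632 mm.
Far limit Df = s·(H − f)/(H − s) = 218000 × (3079203.1 − 800) / (3079203.1 − 218000) = 218000 × 3078403.1 / 2861203.1 ≈ 234549 mm.
Depth of field = Df − Dn = 234549 − 203632 ≈ 30917 mm ≈ 30.9 m.

30.9 m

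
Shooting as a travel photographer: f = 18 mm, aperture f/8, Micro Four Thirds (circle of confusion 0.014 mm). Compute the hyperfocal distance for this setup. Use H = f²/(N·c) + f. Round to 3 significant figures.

Hyperfocal distance H = f²/(N·c) + f = 18²/(8 × 0.014) + 18 = 324/0.112 + 18 ≈ 2910.9 mm ≈ 2.91 m.

2.91 m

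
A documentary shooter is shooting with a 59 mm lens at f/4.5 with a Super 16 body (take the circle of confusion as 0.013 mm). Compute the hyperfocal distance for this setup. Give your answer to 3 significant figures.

59.6 m

Hyperfocal distance H = f²/(N·c) + f = 59²/(4.5 × 0.013) + 59 = 3481/0.0585 + 59 ≈ 59563.3 mm ≈ 59.6 m.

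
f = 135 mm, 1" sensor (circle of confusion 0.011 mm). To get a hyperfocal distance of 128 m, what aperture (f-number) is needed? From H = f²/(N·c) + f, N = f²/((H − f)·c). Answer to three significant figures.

f/13

Rearrange H = f²/(N·c) + f for N: N = f² / ((H − f)·c).
N = 135² / ((128000 − 135) × 0.011) = 18225 / 1407 ≈ 13.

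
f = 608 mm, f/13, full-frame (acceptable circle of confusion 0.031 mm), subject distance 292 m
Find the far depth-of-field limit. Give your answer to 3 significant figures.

428 m

Hyperfocal distance H = f²/(N·c) + f = 608²/(13 × 0.031) + 608 = 369664/0.403 + 608 ≈ 917888.4 mm ≈ 917.9 m.
Far limit Df = s·(H − f)/(H − s) = 292000 × (917888.4 − 608) / (917888.4 − 292000) = 292000 × 917280.4 / 625888.4 ≈ 427945 mm ≈ 428 m.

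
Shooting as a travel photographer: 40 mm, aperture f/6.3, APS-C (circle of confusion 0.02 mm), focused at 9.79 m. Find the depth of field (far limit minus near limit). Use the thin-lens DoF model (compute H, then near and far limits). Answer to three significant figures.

Hyperfocal distance H = f²/(N·c) + f = 40²/(6.3 × 0.02) + 40 = 1600/0.126 + 40 ≈ 12738.4 mm ≈ 12.74 m.
Near limit Dn = s·(H − f)/(H + s − 2f) = 9790 × (12738.4 − 40) / (12738.4 + 9790 − 2 × 40) = 9790 × 12698.4 / 22448.4 ≈ 5538 mm.
Far limit Df = s·(H − f)/(H − s) = 9790 × (12738.4 − 40) / (12738.4 − 9790) = 9790 × 12698.4 / 2948.4 ≈ 42164 mm.
Depth of field = Df − Dn = 42164 − 5538 ≈ 36626 mm ≈ 36.6 m.

36.6 m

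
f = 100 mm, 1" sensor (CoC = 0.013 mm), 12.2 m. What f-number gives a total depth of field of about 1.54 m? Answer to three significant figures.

f/4

Write h = H − f = f²/(N·c). The thin-lens limits are Dn = s·h/(h + (s−f)) and Df = s·h/(h − (s−f)), so DoF = Df − Dn = 2·s·(s−f)·h / (h² − (s−f)²).
That is a quadratic in h: DoF·h² − 2·s·(s−f)·h − DoF·(s−f)² = 0 ⇒ h = (s−f)·(s + √(s² + DoF²)) / DoF = 12100 × (12200 + √(12200² + 1540²)) / 1540 = 12100 × (12200 + 12296.8) / 1540 ≈ 192475 mm.
Then N = f²/(c·h) = 100² / (0.013 × 192475) = 10000 / 2502.2 ≈ 4.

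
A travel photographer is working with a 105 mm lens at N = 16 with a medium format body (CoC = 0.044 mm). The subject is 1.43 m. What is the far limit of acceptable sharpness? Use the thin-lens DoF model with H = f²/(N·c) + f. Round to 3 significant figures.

Hyperfocal distance H = f²/(N·c) + f = 105²/(16 × 0.044) + 105 = 11025/0.704 + 105 ≈ 15765.5 mm ≈ 15.77 m.
Far limit Df = s·(H − f)/(H − s) = 1430 × (15765.5 − 105) / (15765.5 − 1430) = 1430 × 15660.5 / 14335.5 ≈ 1562.2 mm ≈ 1.56 m.

1.56 m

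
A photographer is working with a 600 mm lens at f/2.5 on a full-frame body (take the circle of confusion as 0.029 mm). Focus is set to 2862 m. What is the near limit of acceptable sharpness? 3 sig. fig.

1820 m

Hyperfocal distance H = f²/(N·c) + f = 600²/(2.5 × 0.029) + 600 = 360000/0.0725 + 600 ≈ 4966117.2 mm ≈ 4966 m.
Near limit Dn = s·(H − f)/(H + s − 2f) = 2862000 × (4966117.2 − 600) / (4966117.2 + 2862000 − 2 × 600) = 2862000 × 4965517.2 / 7826917.2 ≈ 1815697 mm ≈ 1820 m.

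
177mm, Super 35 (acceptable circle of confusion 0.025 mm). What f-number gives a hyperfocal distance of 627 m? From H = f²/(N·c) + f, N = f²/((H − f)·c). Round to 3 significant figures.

f/2.00

Rearrange H = f²/(N·c) + f for N: N = f² / ((H − f)·c).
N = 177² / ((627000 − 177) × 0.025) = 31329 / 15671 ≈ 2.00.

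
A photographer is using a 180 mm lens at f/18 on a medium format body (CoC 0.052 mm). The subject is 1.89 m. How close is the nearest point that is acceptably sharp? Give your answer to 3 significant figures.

Hyperfocal distance H = f²/(N·c) + f = 180²/(18 × 0.052) + 180 = 32400/0.936 + 180 ≈ 34795.4 mm ≈ 34.80 m.
Near limit Dn = s·(H − f)/(H + s − 2f) = 1890 × (34795.4 − 180) / (34795.4 + 1890 − 2 × 180) = 1890 × 34615.4 / 36325.4 ≈ 1801.0 mm ≈ 1.80 m.

1.80 m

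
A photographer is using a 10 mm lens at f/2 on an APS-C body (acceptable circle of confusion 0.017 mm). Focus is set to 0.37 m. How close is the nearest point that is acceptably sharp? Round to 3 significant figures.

Hyperfocal distance H = f²/(N·c) + f = 10²/(2 × 0.017) + 10 = 100/0.034 + 10 ≈ 2951.2 mm ≈ 2.951 m.
Near limit Dn = s·(H − f)/(H + s − 2f) = 370 × (2951.2 − 10) / (2951.2 + 370 − 2 × 10) = 370 × 2941.2 / 3301.2 ≈ 329.65 mm.

330 mm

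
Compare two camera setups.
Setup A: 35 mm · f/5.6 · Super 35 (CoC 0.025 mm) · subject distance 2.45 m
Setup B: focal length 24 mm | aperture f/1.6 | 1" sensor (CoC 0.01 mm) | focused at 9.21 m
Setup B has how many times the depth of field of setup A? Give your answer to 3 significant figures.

3.43

Setup A: H = 35²/(5.6×0.025) + 35 ≈ 8785.0 mm; DoF = Df − Dn = 3384.0 − 1920.1 ≈ 1463.9 mm.
Setup B: H = 24²/(1.6×0.01) + 24 ≈ 36024.0 mm; DoF = Df − Dn = 12365.2 − 7337.7 ≈ 5027.5 mm.
Ratio = 5027.5 / 1463.9 ≈ 3.43.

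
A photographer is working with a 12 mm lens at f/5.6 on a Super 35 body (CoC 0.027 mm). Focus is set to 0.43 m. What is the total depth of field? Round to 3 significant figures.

468 mm

Hyperfocal distance H = f²/(N·c) + f = 12²/(5.6 × 0.027) + 12 = 144/0.1512 + 12 ≈ 964.4 mm ≈ 0.964 m.
Near limit Dn = s·(H − f)/(H + s − 2f) = 430 × (964.4 − 12) / (964.4 + 430 − 2 × 12) = 430 × 952.4 / 1370.4 ≈ 298.84 mm.
Far limit Df = s·(H − f)/(H − s) = 430 × (964.4 − 12) / (964.4 − 430) = 430 × 952.4 / 534.4 ≈ 766.35 mm.
Depth of field = Df − Dn = 766.35 − 298.84 ≈ 467.51 mm.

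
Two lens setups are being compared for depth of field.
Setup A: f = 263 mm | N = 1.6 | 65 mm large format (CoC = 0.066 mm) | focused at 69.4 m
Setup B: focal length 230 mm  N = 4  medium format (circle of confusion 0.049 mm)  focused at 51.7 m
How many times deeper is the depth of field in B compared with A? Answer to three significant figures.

1.38

Setup A: H = 263²/(1.6×0.066) + 263 ≈ 655272.5 mm; DoF = Df − Dn = 77590 − 62774 ≈ 14816 mm.
Setup B: H = 230²/(4×0.049) + 230 ≈ 270128.0 mm; DoF = Df − Dn = 63883 − 43420 ≈ 20463 mm.
Ratio = 20463 / 14816 ≈ 1.38.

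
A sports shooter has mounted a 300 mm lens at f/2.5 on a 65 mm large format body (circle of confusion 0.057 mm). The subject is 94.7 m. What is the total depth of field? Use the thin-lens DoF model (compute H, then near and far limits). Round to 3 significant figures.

29.0 m

Hyperfocal distance H = f²/(N·c) + f = 300²/(2.5 × 0.057) + 300 = 90000/0.1425 + 300 ≈ 631878.9 mm ≈ 631.9 m.
Near limit Dn = s·(H − f)/(H + s − 2f) = 94700 × (631878.9 − 300) / (631878.9 + 94700 − 2 × 300) = 94700 × 631578.9 / 725978.9 ≈ 82386 mm.
Far limit Df = s·(H − f)/(H − s) = 94700 × (631878.9 − 300) / (631878.9 − 94700) = 94700 × 631578.9 / 537178.9 ≈ 111342 mm.
Depth of field = Df − Dn = 111342 − 82386 ≈ 28956 mm ≈ 29.0 m.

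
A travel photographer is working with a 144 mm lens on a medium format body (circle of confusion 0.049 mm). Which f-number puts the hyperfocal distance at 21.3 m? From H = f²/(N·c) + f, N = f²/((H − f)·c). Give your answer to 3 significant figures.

Rearrange H = f²/(N·c) + f for N: N = f² / ((H − f)·c).
N = 144² / ((21300 − 144) × 0.049) = 20736 / 1037 ≈ 20.

f/20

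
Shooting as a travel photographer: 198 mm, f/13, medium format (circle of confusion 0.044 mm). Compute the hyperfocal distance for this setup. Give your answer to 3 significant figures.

68.7 m

Hyperfocal distance H = f²/(N·c) + f = 198²/(13 × 0.044) + 198 = 39204/0.572 + 198 ≈ 68736.5 mm ≈ 68.7 m.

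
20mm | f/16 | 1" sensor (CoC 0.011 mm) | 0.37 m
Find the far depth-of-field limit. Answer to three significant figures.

437 mm

Hyperfocal distance H = f²/(N·c) + f = 20²/(16 × 0.011) + 20 = 400/0.176 + 20 ≈ 2292.7 mm ≈ 2.293 m.
Far limit Df = s·(H − f)/(H − s) = 370 × (2292.7 − 20) / (2292.7 − 370) = 370 × 2272.7 / 1922.7 ≈ 437.35 mm.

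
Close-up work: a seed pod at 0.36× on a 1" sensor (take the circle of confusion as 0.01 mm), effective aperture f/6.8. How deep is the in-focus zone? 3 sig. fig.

At magnification m, DoF ≈ 2·N_eff·c/m² = 2 × 6.8 × 0.01 / 0.36² = 0.136 / 0.1296 ≈ 1.05 mm.

1.05 mm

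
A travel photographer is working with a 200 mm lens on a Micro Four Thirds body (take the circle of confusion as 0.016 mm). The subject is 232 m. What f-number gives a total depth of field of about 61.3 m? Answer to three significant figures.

f/1.40

Write h = H − f = f²/(N·c). The thin-lens limits are Dn = s·h/(h + (s−f)) and Df = s·h/(h − (s−f)), so DoF = Df − Dn = 2·s·(s−f)·h / (h² − (s−f)²).
That is a quadratic in h: DoF·h² − 2·s·(s−f)·h − DoF·(s−f)² = 0 ⇒ h = (s−f)·(s + √(s² + DoF²)) / DoF = 231800 × (232000 + √(232000² + 61300²)) / 61300 = 231800 × (232000 + 239962) / 61300 ≈ 1784678 mm.
Then N = f²/(c·h) = 200² / (0.016 × 1784678) = 40000 / 28555 ≈ 1.40.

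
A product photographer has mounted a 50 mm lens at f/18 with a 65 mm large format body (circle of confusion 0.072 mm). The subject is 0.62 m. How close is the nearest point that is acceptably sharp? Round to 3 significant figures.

479 mm

Hyperfocal distance H = f²/(N·c) + f = 50²/(18 × 0.072) + 50 = 2500/1.296 + 50 ≈ 1979.0 mm ≈ 1.979 m.
Near limit Dn = s·(H − f)/(H + s − 2f) = 620 × (1979.0 − 50) / (1979.0 + 620 − 2 × 50) = 620 × 1929.0 / 2499.0 ≈ 478.58 mm.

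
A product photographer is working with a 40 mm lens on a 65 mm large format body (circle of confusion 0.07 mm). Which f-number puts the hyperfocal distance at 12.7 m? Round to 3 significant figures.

f/1.81

Rearrange H = f²/(N·c) + f for N: N = f² / ((H − f)·c).
N = 40² / ((12700 − 40) × 0.07) = 1600 / 886.2 ≈ 1.81.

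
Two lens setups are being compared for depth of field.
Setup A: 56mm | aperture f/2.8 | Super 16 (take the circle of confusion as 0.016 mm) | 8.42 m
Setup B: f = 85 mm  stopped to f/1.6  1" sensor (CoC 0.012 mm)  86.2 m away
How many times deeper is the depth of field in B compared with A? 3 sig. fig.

Setup A: H = 56²/(2.8×0.016) + 56 ≈ 70056.0 mm; DoF = Df − Dn = 9562.6 − 7521.3 ≈ 2041.3 mm.
Setup B: H = 85²/(1.6×0.012) + 85 ≈ 376387.1 mm; DoF = Df − Dn = 111780 − 70147 ≈ 41633 mm.
Ratio = 41633 / 2041.3 ≈ 20.4.

20.4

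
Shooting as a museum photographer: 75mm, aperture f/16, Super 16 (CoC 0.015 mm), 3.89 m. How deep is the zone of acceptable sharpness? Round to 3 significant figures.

Hyperfocal distance H = f²/(N·c) + f = 75²/(16 × 0.015) + 75 = 5625/0.24 + 75 ≈ 23512.5 mm ≈ 23.51 m.
Near limit Dn = s·(H − f)/(H + s − 2f) = 3890 × (23512.5 − 75) / (23512.5 + 3890 − 2 × 75) = 3890 × 23437.5 / 27252.5 ≈ 3345.4 mm.
Far limit Df = s·(H − f)/(H − s) = 3890 × (23512.5 − 75) / (23512.5 − 3890) = 3890 × 23437.5 / 19622.5 ≈ 4646.3 mm.
Depth of field = Df − Dn = 4646.3 − 3345.4 ≈ 1300.9 mm ≈ 1.30 m.

1.30 m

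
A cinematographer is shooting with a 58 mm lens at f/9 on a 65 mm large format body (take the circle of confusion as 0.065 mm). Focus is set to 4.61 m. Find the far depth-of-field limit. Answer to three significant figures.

22.1 m

Hyperfocal distance H = f²/(N·c) + f = 58²/(9 × 0.065) + 58 = 3364/0.585 + 58 ≈ 5808.4 mm ≈ 5.808 m.
Far limit Df = s·(H − f)/(H − s) = 4610 × (5808.4 − 58) / (5808.4 − 4610) = 4610 × 5750.4 / 1198.4 ≈ 22120 mm ≈ 22.1 m.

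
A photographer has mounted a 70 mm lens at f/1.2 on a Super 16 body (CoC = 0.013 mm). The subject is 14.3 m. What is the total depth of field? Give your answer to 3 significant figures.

Hyperfocal distance H = f²/(N·c) + f = 70²/(1.2 × 0.013) + 70 = 4900/0.0156 + 70 ≈ 314172.6 mm ≈ 314.2 m.
Near limit Dn = s·(H − f)/(H + s − 2f) = 14300 × (314172.6 − 70) / (314172.6 + 14300 − 2 × 70) = 14300 × 314102.6 / 328332.6 ≈ 13680.2 mm.
Far limit Df = s·(H − f)/(H − s) = 14300 × (314172.6 − 70) / (314172.6 − 14300) = 14300 × 314102.6 / 299872.6 ≈ 14978.6 mm.
Depth of field = Df − Dn = 14978.6 − 13680.2 ≈ 1298.4 mm ≈ 1.30 m.

1.30 m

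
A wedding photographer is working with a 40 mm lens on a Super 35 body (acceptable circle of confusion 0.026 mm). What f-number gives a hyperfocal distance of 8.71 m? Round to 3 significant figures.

Rearrange H = f²/(N·c) + f for N: N = f² / ((H − f)·c).
N = 40² / ((8710 − 40) × 0.026) = 1600 / 225.4 ≈ 7.10.

f/7.10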